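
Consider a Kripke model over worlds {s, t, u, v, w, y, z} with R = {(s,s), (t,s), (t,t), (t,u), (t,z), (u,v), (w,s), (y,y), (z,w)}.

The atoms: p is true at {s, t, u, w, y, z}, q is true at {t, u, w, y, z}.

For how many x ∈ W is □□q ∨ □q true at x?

4

s: □□q is F, □q is F. ✗
t: □□q is F, □q is F. ✗
u: □□q is T, □q is F. ✓
v: □□q is T, □q is T. ✓
w: □□q is F, □q is F. ✗
y: □□q is T, □q is T. ✓
z: □□q is F, □q is T. ✓
Satisfying worlds: {u, v, y, z}.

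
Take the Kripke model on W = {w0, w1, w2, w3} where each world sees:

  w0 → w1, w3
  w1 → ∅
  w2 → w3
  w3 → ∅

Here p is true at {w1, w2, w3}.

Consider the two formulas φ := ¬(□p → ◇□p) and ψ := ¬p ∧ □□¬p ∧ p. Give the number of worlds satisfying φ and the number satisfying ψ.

2 and 0

For ¬(□p → ◇□p):
w0: □p → ◇□p is T. ✗
w1: □p → ◇□p is F. ✓
w2: □p → ◇□p is T. ✗
w3: □p → ◇□p is F. ✓
— 2 worlds.
For ¬p ∧ □□¬p ∧ p:
w0: ¬p is T, □□¬p ∧ p is F. ✗
w1: ¬p is F, □□¬p ∧ p is T. ✗
w2: ¬p is F, □□¬p ∧ p is T. ✗
w3: ¬p is F, □□¬p ∧ p is T. ✗
— 0 worlds.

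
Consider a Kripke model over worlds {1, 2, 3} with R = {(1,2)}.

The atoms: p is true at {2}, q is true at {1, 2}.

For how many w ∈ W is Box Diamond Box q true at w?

1: successors {2}; Diamond Box q there: 2:F. ✗
2: no successors, so Box Diamond Box q holds vacuously. ✓
3: no successors, so Box Diamond Box q holds vacuously. ✓
Satisfying worlds: {2, 3}.

2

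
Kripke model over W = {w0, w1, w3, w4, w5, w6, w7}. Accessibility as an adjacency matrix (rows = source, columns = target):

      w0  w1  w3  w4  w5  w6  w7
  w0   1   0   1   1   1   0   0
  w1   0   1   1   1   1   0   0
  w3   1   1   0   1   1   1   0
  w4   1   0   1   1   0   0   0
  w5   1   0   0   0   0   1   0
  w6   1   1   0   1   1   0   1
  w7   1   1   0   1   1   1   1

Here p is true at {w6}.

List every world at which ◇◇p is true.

{w0, w1, w3, w4, w6, w7}

w0: successors {w0, w3, w4, w5}; ◇p there: w0:F, w3:T, w4:F, w5:T. ✓
w1: successors {w1, w3, w4, w5}; ◇p there: w1:F, w3:T, w4:F, w5:T. ✓
w3: successors {w0, w1, w4, w5, w6}; ◇p there: w0:F, w1:F, w4:F, w5:T, w6:F. ✓
w4: successors {w0, w3, w4}; ◇p there: w0:F, w3:T, w4:F. ✓
w5: successors {w0, w6}; ◇p there: w0:F, w6:F. ✗
w6: successors {w0, w1, w4, w5, w7}; ◇p there: w0:F, w1:F, w4:F, w5:T, w7:T. ✓
w7: successors {w0, w1, w4, w5, w6, w7}; ◇p there: w0:F, w1:F, w4:F, w5:T, w6:F, w7:T. ✓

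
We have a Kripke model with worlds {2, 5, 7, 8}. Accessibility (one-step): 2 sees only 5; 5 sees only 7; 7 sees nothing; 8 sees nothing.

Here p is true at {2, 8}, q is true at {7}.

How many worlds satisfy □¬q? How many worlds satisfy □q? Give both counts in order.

For □¬q:
2: successors {5}; ¬q there: 5:T. ✓
5: successors {7}; ¬q there: 7:F. ✗
7: no successors, so □¬q holds vacuously. ✓
8: no successors, so □¬q holds vacuously. ✓
— 3 worlds.
For □q:
2: successors {5}; q there: 5:F. ✗
5: successors {7}; q there: 7:T. ✓
7: no successors, so □q holds vacuously. ✓
8: no successors, so □q holds vacuously. ✓
— 3 worlds.

3 and 3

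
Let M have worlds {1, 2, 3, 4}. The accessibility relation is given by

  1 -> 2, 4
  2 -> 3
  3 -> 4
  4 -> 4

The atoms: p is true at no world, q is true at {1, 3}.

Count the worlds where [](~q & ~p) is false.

1

1: successors {2, 4}; ~q & ~p there: 2:T, 4:T. ✓
2: successors {3}; ~q & ~p there: 3:F. ✗
3: successors {4}; ~q & ~p there: 4:T. ✓
4: successors {4}; ~q & ~p there: 4:T. ✓
Satisfying worlds: {1, 3, 4}.
So [](~q & ~p) fails at the other 1 world.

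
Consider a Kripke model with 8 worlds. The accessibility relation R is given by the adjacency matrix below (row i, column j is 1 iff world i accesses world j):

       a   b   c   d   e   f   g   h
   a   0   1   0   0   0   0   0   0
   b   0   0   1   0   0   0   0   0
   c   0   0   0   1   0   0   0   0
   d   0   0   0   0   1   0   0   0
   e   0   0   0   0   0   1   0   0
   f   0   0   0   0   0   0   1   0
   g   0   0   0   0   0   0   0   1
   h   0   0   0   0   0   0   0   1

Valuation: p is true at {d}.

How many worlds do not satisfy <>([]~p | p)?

1

a: successors {b}; []~p | p there: b:T. ✓
b: successors {c}; []~p | p there: c:F. ✗
c: successors {d}; []~p | p there: d:T. ✓
d: successors {e}; []~p | p there: e:T. ✓
e: successors {f}; []~p | p there: f:T. ✓
f: successors {g}; []~p | p there: g:T. ✓
g: successors {h}; []~p | p there: h:T. ✓
h: successors {h}; []~p | p there: h:T. ✓
Satisfying worlds: {a, c, d, e, f, g, h}.
So <>([]~p | p) fails at the other 1 world.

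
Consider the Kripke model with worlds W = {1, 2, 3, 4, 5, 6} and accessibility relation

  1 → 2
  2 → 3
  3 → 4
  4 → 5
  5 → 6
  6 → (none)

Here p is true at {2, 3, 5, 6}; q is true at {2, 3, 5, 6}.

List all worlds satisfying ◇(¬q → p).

1: successors {2}; ¬q → p there: 2:T. ✓
2: successors {3}; ¬q → p there: 3:T. ✓
3: successors {4}; ¬q → p there: 4:F. ✗
4: successors {5}; ¬q → p there: 5:T. ✓
5: successors {6}; ¬q → p there: 6:T. ✓
6: no successors, so ◇(¬q → p) fails. ✗

{1, 2, 4, 5}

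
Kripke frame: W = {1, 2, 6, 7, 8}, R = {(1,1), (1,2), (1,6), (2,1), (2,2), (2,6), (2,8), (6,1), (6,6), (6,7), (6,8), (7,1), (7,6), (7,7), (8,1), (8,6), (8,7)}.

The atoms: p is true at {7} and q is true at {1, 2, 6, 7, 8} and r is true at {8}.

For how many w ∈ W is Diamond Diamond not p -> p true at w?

1

1: Diamond Diamond not p is T, p is F. ✗
2: Diamond Diamond not p is T, p is F. ✗
6: Diamond Diamond not p is T, p is F. ✗
7: Diamond Diamond not p is T, p is T. ✓
8: Diamond Diamond not p is T, p is F. ✗
Satisfying worlds: {7}.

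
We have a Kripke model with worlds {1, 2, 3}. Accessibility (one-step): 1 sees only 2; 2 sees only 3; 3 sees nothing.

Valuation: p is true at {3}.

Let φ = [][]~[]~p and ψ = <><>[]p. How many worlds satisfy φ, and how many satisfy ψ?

For [][]~[]~p:
1: successors {2}; []~[]~p there: 2:F. ✗
2: successors {3}; []~[]~p there: 3:T. ✓
3: no successors, so [][]~[]~p holds vacuously. ✓
— 2 worlds.
For <><>[]p:
1: successors {2}; <>[]p there: 2:T. ✓
2: successors {3}; <>[]p there: 3:F. ✗
3: no successors, so <><>[]p fails. ✗
— 1 world.

2 and 1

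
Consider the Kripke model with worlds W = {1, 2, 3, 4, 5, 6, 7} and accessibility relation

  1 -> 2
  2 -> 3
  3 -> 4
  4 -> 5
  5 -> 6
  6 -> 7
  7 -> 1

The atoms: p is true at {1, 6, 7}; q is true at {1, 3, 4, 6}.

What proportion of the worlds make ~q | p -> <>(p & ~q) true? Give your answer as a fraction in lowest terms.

3/7

1: ~q | p is T, <>(p & ~q) is F. ✗
2: ~q | p is T, <>(p & ~q) is F. ✗
3: ~q | p is F, <>(p & ~q) is F. ✓
4: ~q | p is F, <>(p & ~q) is F. ✓
5: ~q | p is T, <>(p & ~q) is F. ✗
6: ~q | p is T, <>(p & ~q) is T. ✓
7: ~q | p is T, <>(p & ~q) is F. ✗
That's 3 of 7 worlds, so 3/7.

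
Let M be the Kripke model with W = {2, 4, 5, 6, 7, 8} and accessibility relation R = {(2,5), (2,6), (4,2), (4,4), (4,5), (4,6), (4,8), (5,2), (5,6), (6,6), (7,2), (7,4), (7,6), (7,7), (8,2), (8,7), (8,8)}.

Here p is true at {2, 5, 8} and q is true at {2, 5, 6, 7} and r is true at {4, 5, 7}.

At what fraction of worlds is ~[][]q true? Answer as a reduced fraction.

2: [][]q is T. ✗
4: [][]q is F. ✓
5: [][]q is T. ✗
6: [][]q is T. ✗
7: [][]q is F. ✓
8: [][]q is F. ✓
That's 3 of 6 worlds, so 3/6 = 1/2.

1/2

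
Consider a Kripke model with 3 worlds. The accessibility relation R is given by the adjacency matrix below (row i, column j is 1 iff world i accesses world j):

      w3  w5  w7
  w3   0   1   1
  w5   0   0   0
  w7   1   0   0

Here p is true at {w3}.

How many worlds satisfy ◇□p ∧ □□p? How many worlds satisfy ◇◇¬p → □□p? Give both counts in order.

1 and 2

For ◇□p ∧ □□p:
w3: ◇□p is T, □□p is T. ✓
w5: ◇□p is F, □□p is T. ✗
w7: ◇□p is F, □□p is F. ✗
— 1 world.
For ◇◇¬p → □□p:
w3: ◇◇¬p is F, □□p is T. ✓
w5: ◇◇¬p is F, □□p is T. ✓
w7: ◇◇¬p is T, □□p is F. ✗
— 2 worlds.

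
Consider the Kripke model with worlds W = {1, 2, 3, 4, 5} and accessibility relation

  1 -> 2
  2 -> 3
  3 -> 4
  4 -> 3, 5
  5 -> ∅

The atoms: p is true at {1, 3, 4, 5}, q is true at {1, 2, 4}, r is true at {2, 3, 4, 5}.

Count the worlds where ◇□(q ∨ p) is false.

1

1: successors {2}; □(q ∨ p) there: 2:T. ✓
2: successors {3}; □(q ∨ p) there: 3:T. ✓
3: successors {4}; □(q ∨ p) there: 4:T. ✓
4: successors {3, 5}; □(q ∨ p) there: 3:T, 5:T. ✓
5: no successors, so ◇□(q ∨ p) fails. ✗
Satisfying worlds: {1, 2, 3, 4}.
So ◇□(q ∨ p) fails at the other 1 world.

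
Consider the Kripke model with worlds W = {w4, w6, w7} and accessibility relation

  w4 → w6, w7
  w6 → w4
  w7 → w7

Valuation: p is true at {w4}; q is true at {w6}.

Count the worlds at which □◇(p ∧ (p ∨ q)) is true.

0

w4: successors {w6, w7}; ◇(p ∧ (p ∨ q)) there: w6:T, w7:F. ✗
w6: successors {w4}; ◇(p ∧ (p ∨ q)) there: w4:F. ✗
w7: successors {w7}; ◇(p ∧ (p ∨ q)) there: w7:F. ✗
Satisfying worlds: ∅.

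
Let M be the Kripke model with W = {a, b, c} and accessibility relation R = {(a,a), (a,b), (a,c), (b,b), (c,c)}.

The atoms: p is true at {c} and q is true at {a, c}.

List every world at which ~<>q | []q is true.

a: ~<>q is F, []q is F. ✗
b: ~<>q is T, []q is F. ✓
c: ~<>q is F, []q is T. ✓

{b, c}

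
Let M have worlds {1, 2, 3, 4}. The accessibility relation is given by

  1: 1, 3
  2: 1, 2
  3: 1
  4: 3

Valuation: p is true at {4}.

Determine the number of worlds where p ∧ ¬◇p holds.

1

1: p is F, ¬◇p is T. ✗
2: p is F, ¬◇p is T. ✗
3: p is F, ¬◇p is T. ✗
4: p is T, ¬◇p is T. ✓
Satisfying worlds: {4}.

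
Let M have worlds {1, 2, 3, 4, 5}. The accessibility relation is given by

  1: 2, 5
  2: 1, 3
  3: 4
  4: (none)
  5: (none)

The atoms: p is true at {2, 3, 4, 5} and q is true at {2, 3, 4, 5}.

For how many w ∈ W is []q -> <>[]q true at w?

1: []q is T, <>[]q is T. ✓
2: []q is F, <>[]q is T. ✓
3: []q is T, <>[]q is T. ✓
4: []q is T, <>[]q is F. ✗
5: []q is T, <>[]q is F. ✗
Satisfying worlds: {1, 2, 3}.

3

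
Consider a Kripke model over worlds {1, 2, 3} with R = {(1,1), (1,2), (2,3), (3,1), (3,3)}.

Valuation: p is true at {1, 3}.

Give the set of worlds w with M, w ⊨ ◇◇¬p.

{1, 3}

1: successors {1, 2}; ◇¬p there: 1:T, 2:F. ✓
2: successors {3}; ◇¬p there: 3:F. ✗
3: successors {1, 3}; ◇¬p there: 1:T, 3:F. ✓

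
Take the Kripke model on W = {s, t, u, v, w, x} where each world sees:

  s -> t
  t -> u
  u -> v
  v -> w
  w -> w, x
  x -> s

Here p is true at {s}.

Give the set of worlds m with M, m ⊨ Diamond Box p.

{w}

s: successors {t}; Box p there: t:F. ✗
t: successors {u}; Box p there: u:F. ✗
u: successors {v}; Box p there: v:F. ✗
v: successors {w}; Box p there: w:F. ✗
w: successors {w, x}; Box p there: w:F, x:T. ✓
x: successors {s}; Box p there: s:F. ✗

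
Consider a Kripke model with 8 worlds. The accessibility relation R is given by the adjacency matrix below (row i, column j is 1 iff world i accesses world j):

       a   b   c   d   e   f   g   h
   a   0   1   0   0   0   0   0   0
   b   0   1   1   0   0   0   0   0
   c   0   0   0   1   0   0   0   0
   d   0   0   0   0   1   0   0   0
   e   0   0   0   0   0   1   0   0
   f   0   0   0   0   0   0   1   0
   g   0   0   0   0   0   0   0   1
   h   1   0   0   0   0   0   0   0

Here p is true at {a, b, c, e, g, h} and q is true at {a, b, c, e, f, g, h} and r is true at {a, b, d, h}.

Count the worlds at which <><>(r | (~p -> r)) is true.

7

a: successors {b}; <>(r | (~p -> r)) there: b:T. ✓
b: successors {b, c}; <>(r | (~p -> r)) there: b:T, c:T. ✓
c: successors {d}; <>(r | (~p -> r)) there: d:T. ✓
d: successors {e}; <>(r | (~p -> r)) there: e:F. ✗
e: successors {f}; <>(r | (~p -> r)) there: f:T. ✓
f: successors {g}; <>(r | (~p -> r)) there: g:T. ✓
g: successors {h}; <>(r | (~p -> r)) there: h:T. ✓
h: successors {a}; <>(r | (~p -> r)) there: a:T. ✓
Satisfying worlds: {a, b, c, e, f, g, h}.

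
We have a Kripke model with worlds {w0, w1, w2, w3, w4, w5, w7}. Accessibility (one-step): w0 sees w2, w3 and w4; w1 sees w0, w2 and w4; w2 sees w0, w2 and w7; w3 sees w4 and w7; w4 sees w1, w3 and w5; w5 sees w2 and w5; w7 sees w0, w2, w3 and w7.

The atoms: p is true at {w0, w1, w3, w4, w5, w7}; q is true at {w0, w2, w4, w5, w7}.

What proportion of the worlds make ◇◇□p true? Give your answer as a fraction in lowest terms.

6/7

w0: successors {w2, w3, w4}; ◇□p there: w2:F, w3:T, w4:T. ✓
w1: successors {w0, w2, w4}; ◇□p there: w0:T, w2:F, w4:T. ✓
w2: successors {w0, w2, w7}; ◇□p there: w0:T, w2:F, w7:T. ✓
w3: successors {w4, w7}; ◇□p there: w4:T, w7:T. ✓
w4: successors {w1, w3, w5}; ◇□p there: w1:T, w3:T, w5:F. ✓
w5: successors {w2, w5}; ◇□p there: w2:F, w5:F. ✗
w7: successors {w0, w2, w3, w7}; ◇□p there: w0:T, w2:F, w3:T, w7:T. ✓
That's 6 of 7 worlds, so 6/7.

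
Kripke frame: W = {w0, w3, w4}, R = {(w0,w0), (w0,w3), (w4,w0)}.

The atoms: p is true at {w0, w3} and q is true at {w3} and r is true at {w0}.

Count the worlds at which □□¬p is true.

1

w0: successors {w0, w3}; □¬p there: w0:F, w3:T. ✗
w3: no successors, so □□¬p holds vacuously. ✓
w4: successors {w0}; □¬p there: w0:F. ✗
Satisfying worlds: {w3}.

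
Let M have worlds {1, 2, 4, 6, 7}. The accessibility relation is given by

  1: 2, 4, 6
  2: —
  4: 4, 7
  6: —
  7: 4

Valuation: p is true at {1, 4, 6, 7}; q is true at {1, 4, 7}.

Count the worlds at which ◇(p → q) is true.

3

1: successors {2, 4, 6}; p → q there: 2:T, 4:T, 6:F. ✓
2: no successors, so ◇(p → q) fails. ✗
4: successors {4, 7}; p → q there: 4:T, 7:T. ✓
6: no successors, so ◇(p → q) fails. ✗
7: successors {4}; p → q there: 4:T. ✓
Satisfying worlds: {1, 4, 7}.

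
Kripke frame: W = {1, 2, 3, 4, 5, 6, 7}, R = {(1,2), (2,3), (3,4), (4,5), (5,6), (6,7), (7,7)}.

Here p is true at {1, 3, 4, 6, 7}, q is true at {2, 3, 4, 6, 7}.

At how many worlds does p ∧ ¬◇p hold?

2

1: p is T, ¬◇p is T. ✓
2: p is F, ¬◇p is F. ✗
3: p is T, ¬◇p is F. ✗
4: p is T, ¬◇p is T. ✓
5: p is F, ¬◇p is F. ✗
6: p is T, ¬◇p is F. ✗
7: p is T, ¬◇p is F. ✗
Satisfying worlds: {1, 4}.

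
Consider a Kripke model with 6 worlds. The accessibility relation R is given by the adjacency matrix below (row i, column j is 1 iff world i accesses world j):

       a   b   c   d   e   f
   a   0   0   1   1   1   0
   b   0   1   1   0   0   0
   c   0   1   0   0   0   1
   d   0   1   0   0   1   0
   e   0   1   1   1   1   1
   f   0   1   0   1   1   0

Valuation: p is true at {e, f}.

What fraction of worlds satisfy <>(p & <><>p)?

a: successors {c, d, e}; p & <><>p there: c:F, d:F, e:T. ✓
b: successors {b, c}; p & <><>p there: b:F, c:F. ✗
c: successors {b, f}; p & <><>p there: b:F, f:T. ✓
d: successors {b, e}; p & <><>p there: b:F, e:T. ✓
e: successors {b, c, d, e, f}; p & <><>p there: b:F, c:F, d:F, e:T, f:T. ✓
f: successors {b, d, e}; p & <><>p there: b:F, d:F, e:T. ✓
That's 5 of 6 worlds, so 5/6.

5/6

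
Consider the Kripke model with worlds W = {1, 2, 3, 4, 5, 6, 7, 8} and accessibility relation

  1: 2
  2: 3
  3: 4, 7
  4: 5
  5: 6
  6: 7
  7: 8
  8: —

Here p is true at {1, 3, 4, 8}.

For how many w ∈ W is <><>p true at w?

1: successors {2}; <>p there: 2:T. ✓
2: successors {3}; <>p there: 3:T. ✓
3: successors {4, 7}; <>p there: 4:F, 7:T. ✓
4: successors {5}; <>p there: 5:F. ✗
5: successors {6}; <>p there: 6:F. ✗
6: successors {7}; <>p there: 7:T. ✓
7: successors {8}; <>p there: 8:F. ✗
8: no successors, so <><>p fails. ✗
Satisfying worlds: {1, 2, 3, 6}.

4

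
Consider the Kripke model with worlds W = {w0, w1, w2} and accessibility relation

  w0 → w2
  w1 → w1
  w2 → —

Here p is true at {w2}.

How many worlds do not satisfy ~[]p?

w0: []p is T. ✗
w1: []p is F. ✓
w2: []p is T. ✗
Satisfying worlds: {w1}.
So ~[]p fails at the other 2 worlds.

2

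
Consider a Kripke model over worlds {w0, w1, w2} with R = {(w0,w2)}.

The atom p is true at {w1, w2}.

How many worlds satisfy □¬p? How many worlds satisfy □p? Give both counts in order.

2 and 3

For □¬p:
w0: successors {w2}; ¬p there: w2:F. ✗
w1: no successors, so □¬p holds vacuously. ✓
w2: no successors, so □¬p holds vacuously. ✓
— 2 worlds.
For □p:
w0: successors {w2}; p there: w2:T. ✓
w1: no successors, so □p holds vacuously. ✓
w2: no successors, so □p holds vacuously. ✓
— 3 worlds.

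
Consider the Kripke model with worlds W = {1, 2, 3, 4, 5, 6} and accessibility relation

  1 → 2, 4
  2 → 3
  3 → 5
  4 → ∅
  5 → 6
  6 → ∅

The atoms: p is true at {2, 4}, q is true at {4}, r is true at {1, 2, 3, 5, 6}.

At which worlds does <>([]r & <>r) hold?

{1, 2, 3}

1: successors {2, 4}; []r & <>r there: 2:T, 4:F. ✓
2: successors {3}; []r & <>r there: 3:T. ✓
3: successors {5}; []r & <>r there: 5:T. ✓
4: no successors, so <>([]r & <>r) fails. ✗
5: successors {6}; []r & <>r there: 6:F. ✗
6: no successors, so <>([]r & <>r) fails. ✗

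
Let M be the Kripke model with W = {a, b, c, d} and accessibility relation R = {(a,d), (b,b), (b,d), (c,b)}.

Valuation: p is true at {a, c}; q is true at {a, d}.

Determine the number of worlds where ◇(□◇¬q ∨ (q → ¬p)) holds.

a: successors {d}; □◇¬q ∨ (q → ¬p) there: d:T. ✓
b: successors {b, d}; □◇¬q ∨ (q → ¬p) there: b:T, d:T. ✓
c: successors {b}; □◇¬q ∨ (q → ¬p) there: b:T. ✓
d: no successors, so ◇(□◇¬q ∨ (q → ¬p)) fails. ✗
Satisfying worlds: {a, b, c}.

3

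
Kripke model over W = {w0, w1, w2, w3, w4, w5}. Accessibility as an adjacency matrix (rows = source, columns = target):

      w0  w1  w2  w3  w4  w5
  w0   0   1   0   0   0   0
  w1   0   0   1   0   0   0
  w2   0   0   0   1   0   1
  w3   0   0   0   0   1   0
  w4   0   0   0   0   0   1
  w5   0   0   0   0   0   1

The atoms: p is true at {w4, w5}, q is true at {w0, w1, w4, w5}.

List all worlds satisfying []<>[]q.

w0: successors {w1}; <>[]q there: w1:F. ✗
w1: successors {w2}; <>[]q there: w2:T. ✓
w2: successors {w3, w5}; <>[]q there: w3:T, w5:T. ✓
w3: successors {w4}; <>[]q there: w4:T. ✓
w4: successors {w5}; <>[]q there: w5:T. ✓
w5: successors {w5}; <>[]q there: w5:T. ✓

{w1, w2, w3, w4, w5}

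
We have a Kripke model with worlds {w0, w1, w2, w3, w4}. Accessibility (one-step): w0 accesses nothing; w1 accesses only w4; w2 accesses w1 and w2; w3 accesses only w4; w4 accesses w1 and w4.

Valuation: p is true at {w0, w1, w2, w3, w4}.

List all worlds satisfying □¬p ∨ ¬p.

{w0}

w0: □¬p is T, ¬p is F. ✓
w1: □¬p is F, ¬p is F. ✗
w2: □¬p is F, ¬p is F. ✗
w3: □¬p is F, ¬p is F. ✗
w4: □¬p is F, ¬p is F. ✗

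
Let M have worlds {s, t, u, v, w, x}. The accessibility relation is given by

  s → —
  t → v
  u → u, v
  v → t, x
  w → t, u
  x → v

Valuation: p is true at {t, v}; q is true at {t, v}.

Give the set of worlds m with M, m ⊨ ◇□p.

s: no successors, so ◇□p fails. ✗
t: successors {v}; □p there: v:F. ✗
u: successors {u, v}; □p there: u:F, v:F. ✗
v: successors {t, x}; □p there: t:T, x:T. ✓
w: successors {t, u}; □p there: t:T, u:F. ✓
x: successors {v}; □p there: v:F. ✗

{v, w}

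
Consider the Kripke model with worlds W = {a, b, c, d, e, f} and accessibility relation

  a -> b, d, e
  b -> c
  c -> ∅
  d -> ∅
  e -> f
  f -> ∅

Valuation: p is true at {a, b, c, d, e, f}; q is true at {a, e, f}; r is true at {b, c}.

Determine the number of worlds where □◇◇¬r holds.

a: successors {b, d, e}; ◇◇¬r there: b:F, d:F, e:F. ✗
b: successors {c}; ◇◇¬r there: c:F. ✗
c: no successors, so □◇◇¬r holds vacuously. ✓
d: no successors, so □◇◇¬r holds vacuously. ✓
e: successors {f}; ◇◇¬r there: f:F. ✗
f: no successors, so □◇◇¬r holds vacuously. ✓
Satisfying worlds: {c, d, f}.

3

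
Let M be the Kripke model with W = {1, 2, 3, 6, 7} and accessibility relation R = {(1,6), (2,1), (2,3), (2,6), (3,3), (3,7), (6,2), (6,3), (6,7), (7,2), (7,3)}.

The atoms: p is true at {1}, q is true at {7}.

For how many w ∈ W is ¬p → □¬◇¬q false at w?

4

1: ¬p is F, □¬◇¬q is F. ✓
2: ¬p is T, □¬◇¬q is F. ✗
3: ¬p is T, □¬◇¬q is F. ✗
6: ¬p is T, □¬◇¬q is F. ✗
7: ¬p is T, □¬◇¬q is F. ✗
Satisfying worlds: {1}.
So ¬p → □¬◇¬q fails at the other 4 worlds.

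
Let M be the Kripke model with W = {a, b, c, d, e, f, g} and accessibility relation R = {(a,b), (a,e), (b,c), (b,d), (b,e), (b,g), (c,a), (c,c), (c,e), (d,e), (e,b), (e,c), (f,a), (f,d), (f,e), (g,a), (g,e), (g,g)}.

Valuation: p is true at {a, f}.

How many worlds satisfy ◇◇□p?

a: successors {b, e}; ◇□p there: b:F, e:F. ✗
b: successors {c, d, e, g}; ◇□p there: c:F, d:F, e:F, g:F. ✗
c: successors {a, c, e}; ◇□p there: a:F, c:F, e:F. ✗
d: successors {e}; ◇□p there: e:F. ✗
e: successors {b, c}; ◇□p there: b:F, c:F. ✗
f: successors {a, d, e}; ◇□p there: a:F, d:F, e:F. ✗
g: successors {a, e, g}; ◇□p there: a:F, e:F, g:F. ✗
Satisfying worlds: ∅.

0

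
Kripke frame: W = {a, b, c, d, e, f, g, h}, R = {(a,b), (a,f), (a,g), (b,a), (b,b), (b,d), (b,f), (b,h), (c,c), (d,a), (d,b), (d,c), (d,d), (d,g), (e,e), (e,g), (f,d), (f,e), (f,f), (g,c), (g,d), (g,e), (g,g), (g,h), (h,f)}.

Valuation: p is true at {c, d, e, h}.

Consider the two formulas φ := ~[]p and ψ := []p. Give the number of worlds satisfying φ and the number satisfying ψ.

For ~[]p:
a: []p is F. ✓
b: []p is F. ✓
c: []p is T. ✗
d: []p is F. ✓
e: []p is F. ✓
f: []p is F. ✓
g: []p is F. ✓
h: []p is F. ✓
— 7 worlds.
For []p:
a: successors {b, f, g}; p there: b:F, f:F, g:F. ✗
b: successors {a, b, d, f, h}; p there: a:F, b:F, d:T, f:F, h:T. ✗
c: successors {c}; p there: c:T. ✓
d: successors {a, b, c, d, g}; p there: a:F, b:F, c:T, d:T, g:F. ✗
e: successors {e, g}; p there: e:T, g:F. ✗
f: successors {d, e, f}; p there: d:T, e:T, f:F. ✗
g: successors {c, d, e, g, h}; p there: c:T, d:T, e:T, g:F, h:T. ✗
h: successors {f}; p there: f:F. ✗
— 1 world.

7 and 1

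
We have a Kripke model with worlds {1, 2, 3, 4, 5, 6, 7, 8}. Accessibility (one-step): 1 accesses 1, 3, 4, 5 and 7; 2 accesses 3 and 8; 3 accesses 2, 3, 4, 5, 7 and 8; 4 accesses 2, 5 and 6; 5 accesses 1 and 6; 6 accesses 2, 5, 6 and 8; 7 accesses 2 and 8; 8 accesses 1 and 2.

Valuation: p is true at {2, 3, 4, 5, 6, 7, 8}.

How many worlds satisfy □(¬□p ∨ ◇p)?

8

1: successors {1, 3, 4, 5, 7}; ¬□p ∨ ◇p there: 1:T, 3:T, 4:T, 5:T, 7:T. ✓
2: successors {3, 8}; ¬□p ∨ ◇p there: 3:T, 8:T. ✓
3: successors {2, 3, 4, 5, 7, 8}; ¬□p ∨ ◇p there: 2:T, 3:T, 4:T, 5:T, 7:T, 8:T. ✓
4: successors {2, 5, 6}; ¬□p ∨ ◇p there: 2:T, 5:T, 6:T. ✓
5: successors {1, 6}; ¬□p ∨ ◇p there: 1:T, 6:T. ✓
6: successors {2, 5, 6, 8}; ¬□p ∨ ◇p there: 2:T, 5:T, 6:T, 8:T. ✓
7: successors {2, 8}; ¬□p ∨ ◇p there: 2:T, 8:T. ✓
8: successors {1, 2}; ¬□p ∨ ◇p there: 1:T, 2:T. ✓
Satisfying worlds: {1, 2, 3, 4, 5, 6, 7, 8}.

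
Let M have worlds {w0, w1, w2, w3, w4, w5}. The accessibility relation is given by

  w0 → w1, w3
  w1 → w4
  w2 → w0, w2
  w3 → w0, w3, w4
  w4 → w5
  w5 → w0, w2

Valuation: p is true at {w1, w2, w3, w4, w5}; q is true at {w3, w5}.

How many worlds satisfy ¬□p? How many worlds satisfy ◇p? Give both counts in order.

For ¬□p:
w0: □p is T. ✗
w1: □p is T. ✗
w2: □p is F. ✓
w3: □p is F. ✓
w4: □p is T. ✗
w5: □p is F. ✓
— 3 worlds.
For ◇p:
w0: successors {w1, w3}; p there: w1:T, w3:T. ✓
w1: successors {w4}; p there: w4:T. ✓
w2: successors {w0, w2}; p there: w0:F, w2:T. ✓
w3: successors {w0, w3, w4}; p there: w0:F, w3:T, w4:T. ✓
w4: successors {w5}; p there: w5:T. ✓
w5: successors {w0, w2}; p there: w0:F, w2:T. ✓
— 6 worlds.

3 and 6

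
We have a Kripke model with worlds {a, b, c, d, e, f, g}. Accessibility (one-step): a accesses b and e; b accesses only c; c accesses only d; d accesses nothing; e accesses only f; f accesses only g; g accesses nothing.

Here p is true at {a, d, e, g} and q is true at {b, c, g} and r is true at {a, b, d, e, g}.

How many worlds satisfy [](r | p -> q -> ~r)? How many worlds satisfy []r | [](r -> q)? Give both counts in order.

For [](r | p -> q -> ~r):
a: successors {b, e}; r | p -> q -> ~r there: b:F, e:T. ✗
b: successors {c}; r | p -> q -> ~r there: c:T. ✓
c: successors {d}; r | p -> q -> ~r there: d:T. ✓
d: no successors, so [](r | p -> q -> ~r) holds vacuously. ✓
e: successors {f}; r | p -> q -> ~r there: f:T. ✓
f: successors {g}; r | p -> q -> ~r there: g:F. ✗
g: no successors, so [](r | p -> q -> ~r) holds vacuously. ✓
— 5 worlds.
For []r | [](r -> q):
a: []r is T, [](r -> q) is F. ✓
b: []r is F, [](r -> q) is T. ✓
c: []r is T, [](r -> q) is F. ✓
d: []r is T, [](r -> q) is T. ✓
e: []r is F, [](r -> q) is T. ✓
f: []r is T, [](r -> q) is T. ✓
g: []r is T, [](r -> q) is T. ✓
— 7 worlds.

5 and 7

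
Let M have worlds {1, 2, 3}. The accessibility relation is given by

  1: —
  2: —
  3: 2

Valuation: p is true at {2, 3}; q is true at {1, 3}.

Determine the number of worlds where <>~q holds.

1: no successors, so <>~q fails. ✗
2: no successors, so <>~q fails. ✗
3: successors {2}; ~q there: 2:T. ✓
Satisfying worlds: {3}.

1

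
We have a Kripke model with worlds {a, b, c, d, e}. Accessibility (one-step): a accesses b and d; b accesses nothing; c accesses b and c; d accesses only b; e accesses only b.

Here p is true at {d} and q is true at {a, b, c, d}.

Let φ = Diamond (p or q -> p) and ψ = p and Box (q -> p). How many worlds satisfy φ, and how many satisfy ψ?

For Diamond (p or q -> p):
a: successors {b, d}; p or q -> p there: b:F, d:T. ✓
b: no successors, so Diamond (p or q -> p) fails. ✗
c: successors {b, c}; p or q -> p there: b:F, c:F. ✗
d: successors {b}; p or q -> p there: b:F. ✗
e: successors {b}; p or q -> p there: b:F. ✗
— 1 world.
For p and Box (q -> p):
a: p is F, Box (q -> p) is F. ✗
b: p is F, Box (q -> p) is T. ✗
c: p is F, Box (q -> p) is F. ✗
d: p is T, Box (q -> p) is F. ✗
e: p is F, Box (q -> p) is F. ✗
— 0 worlds.

1 and 0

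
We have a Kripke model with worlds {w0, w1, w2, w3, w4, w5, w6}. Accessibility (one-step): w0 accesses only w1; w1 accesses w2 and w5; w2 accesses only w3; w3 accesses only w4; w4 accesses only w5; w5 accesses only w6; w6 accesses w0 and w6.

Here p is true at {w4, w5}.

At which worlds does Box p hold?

{w3, w4}

w0: successors {w1}; p there: w1:F. ✗
w1: successors {w2, w5}; p there: w2:F, w5:T. ✗
w2: successors {w3}; p there: w3:F. ✗
w3: successors {w4}; p there: w4:T. ✓
w4: successors {w5}; p there: w5:T. ✓
w5: successors {w6}; p there: w6:F. ✗
w6: successors {w0, w6}; p there: w0:F, w6:F. ✗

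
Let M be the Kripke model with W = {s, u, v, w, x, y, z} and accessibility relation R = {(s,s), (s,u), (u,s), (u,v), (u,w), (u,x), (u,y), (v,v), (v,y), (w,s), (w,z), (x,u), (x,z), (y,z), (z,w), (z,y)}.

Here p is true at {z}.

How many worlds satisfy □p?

1

s: successors {s, u}; p there: s:F, u:F. ✗
u: successors {s, v, w, x, y}; p there: s:F, v:F, w:F, x:F, y:F. ✗
v: successors {v, y}; p there: v:F, y:F. ✗
w: successors {s, z}; p there: s:F, z:T. ✗
x: successors {u, z}; p there: u:F, z:T. ✗
y: successors {z}; p there: z:T. ✓
z: successors {w, y}; p there: w:F, y:F. ✗
Satisfying worlds: {y}.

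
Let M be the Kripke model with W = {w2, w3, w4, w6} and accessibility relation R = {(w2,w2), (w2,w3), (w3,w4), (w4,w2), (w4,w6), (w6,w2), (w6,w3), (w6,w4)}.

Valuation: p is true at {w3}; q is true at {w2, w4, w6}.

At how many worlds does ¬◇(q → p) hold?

2

w2: ◇(q → p) is T. ✗
w3: ◇(q → p) is F. ✓
w4: ◇(q → p) is F. ✓
w6: ◇(q → p) is T. ✗
Satisfying worlds: {w3, w4}.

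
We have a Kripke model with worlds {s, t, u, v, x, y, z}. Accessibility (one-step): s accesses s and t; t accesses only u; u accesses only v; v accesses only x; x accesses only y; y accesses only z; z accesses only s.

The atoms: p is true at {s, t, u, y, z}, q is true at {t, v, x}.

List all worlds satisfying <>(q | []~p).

s: successors {s, t}; q | []~p there: s:F, t:T. ✓
t: successors {u}; q | []~p there: u:T. ✓
u: successors {v}; q | []~p there: v:T. ✓
v: successors {x}; q | []~p there: x:T. ✓
x: successors {y}; q | []~p there: y:F. ✗
y: successors {z}; q | []~p there: z:F. ✗
z: successors {s}; q | []~p there: s:F. ✗

{s, t, u, v}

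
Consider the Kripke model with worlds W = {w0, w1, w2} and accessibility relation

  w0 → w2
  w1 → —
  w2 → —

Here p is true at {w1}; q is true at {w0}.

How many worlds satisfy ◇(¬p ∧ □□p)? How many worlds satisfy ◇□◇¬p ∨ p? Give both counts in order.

For ◇(¬p ∧ □□p):
w0: successors {w2}; ¬p ∧ □□p there: w2:T. ✓
w1: no successors, so ◇(¬p ∧ □□p) fails. ✗
w2: no successors, so ◇(¬p ∧ □□p) fails. ✗
— 1 world.
For ◇□◇¬p ∨ p:
w0: ◇□◇¬p is T, p is F. ✓
w1: ◇□◇¬p is F, p is T. ✓
w2: ◇□◇¬p is F, p is F. ✗
— 2 worlds.

1 and 2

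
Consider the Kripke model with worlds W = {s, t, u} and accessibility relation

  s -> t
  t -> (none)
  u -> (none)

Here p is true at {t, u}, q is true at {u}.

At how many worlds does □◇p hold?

s: successors {t}; ◇p there: t:F. ✗
t: no successors, so □◇p holds vacuously. ✓
u: no successors, so □◇p holds vacuously. ✓
Satisfying worlds: {t, u}.

2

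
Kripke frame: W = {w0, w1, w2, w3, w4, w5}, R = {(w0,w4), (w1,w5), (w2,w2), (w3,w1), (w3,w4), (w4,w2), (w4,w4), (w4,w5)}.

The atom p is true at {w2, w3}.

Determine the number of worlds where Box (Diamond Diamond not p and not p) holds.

2

w0: successors {w4}; Diamond Diamond not p and not p there: w4:T. ✓
w1: successors {w5}; Diamond Diamond not p and not p there: w5:F. ✗
w2: successors {w2}; Diamond Diamond not p and not p there: w2:F. ✗
w3: successors {w1, w4}; Diamond Diamond not p and not p there: w1:F, w4:T. ✗
w4: successors {w2, w4, w5}; Diamond Diamond not p and not p there: w2:F, w4:T, w5:F. ✗
w5: no successors, so Box (Diamond Diamond not p and not p) holds vacuously. ✓
Satisfying worlds: {w0, w5}.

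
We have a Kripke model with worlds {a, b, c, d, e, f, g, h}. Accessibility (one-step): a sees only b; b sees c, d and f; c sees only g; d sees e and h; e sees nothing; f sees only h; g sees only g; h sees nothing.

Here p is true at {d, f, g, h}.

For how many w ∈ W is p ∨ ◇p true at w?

6

a: p is F, ◇p is F. ✗
b: p is F, ◇p is T. ✓
c: p is F, ◇p is T. ✓
d: p is T, ◇p is T. ✓
e: p is F, ◇p is F. ✗
f: p is T, ◇p is T. ✓
g: p is T, ◇p is T. ✓
h: p is T, ◇p is F. ✓
Satisfying worlds: {b, c, d, f, g, h}.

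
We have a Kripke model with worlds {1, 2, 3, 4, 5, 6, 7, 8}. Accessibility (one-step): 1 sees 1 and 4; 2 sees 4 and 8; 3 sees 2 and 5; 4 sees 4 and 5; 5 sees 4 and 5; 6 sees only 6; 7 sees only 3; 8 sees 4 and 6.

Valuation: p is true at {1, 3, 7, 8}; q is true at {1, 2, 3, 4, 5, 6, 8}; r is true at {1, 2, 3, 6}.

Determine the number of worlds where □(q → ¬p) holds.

5

1: successors {1, 4}; q → ¬p there: 1:F, 4:T. ✗
2: successors {4, 8}; q → ¬p there: 4:T, 8:F. ✗
3: successors {2, 5}; q → ¬p there: 2:T, 5:T. ✓
4: successors {4, 5}; q → ¬p there: 4:T, 5:T. ✓
5: successors {4, 5}; q → ¬p there: 4:T, 5:T. ✓
6: successors {6}; q → ¬p there: 6:T. ✓
7: successors {3}; q → ¬p there: 3:F. ✗
8: successors {4, 6}; q → ¬p there: 4:T, 6:T. ✓
Satisfying worlds: {3, 4, 5, 6, 8}.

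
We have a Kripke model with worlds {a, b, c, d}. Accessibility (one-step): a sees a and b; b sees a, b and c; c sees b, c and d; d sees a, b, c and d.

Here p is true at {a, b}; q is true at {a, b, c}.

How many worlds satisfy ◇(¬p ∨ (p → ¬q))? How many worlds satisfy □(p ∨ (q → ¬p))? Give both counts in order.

For ◇(¬p ∨ (p → ¬q)):
a: successors {a, b}; ¬p ∨ (p → ¬q) there: a:F, b:F. ✗
b: successors {a, b, c}; ¬p ∨ (p → ¬q) there: a:F, b:F, c:T. ✓
c: successors {b, c, d}; ¬p ∨ (p → ¬q) there: b:F, c:T, d:T. ✓
d: successors {a, b, c, d}; ¬p ∨ (p → ¬q) there: a:F, b:F, c:T, d:T. ✓
— 3 worlds.
For □(p ∨ (q → ¬p)):
a: successors {a, b}; p ∨ (q → ¬p) there: a:T, b:T. ✓
b: successors {a, b, c}; p ∨ (q → ¬p) there: a:T, b:T, c:T. ✓
c: successors {b, c, d}; p ∨ (q → ¬p) there: b:T, c:T, d:T. ✓
d: successors {a, b, c, d}; p ∨ (q → ¬p) there: a:T, b:T, c:T, d:T. ✓
— 4 worlds.

3 and 4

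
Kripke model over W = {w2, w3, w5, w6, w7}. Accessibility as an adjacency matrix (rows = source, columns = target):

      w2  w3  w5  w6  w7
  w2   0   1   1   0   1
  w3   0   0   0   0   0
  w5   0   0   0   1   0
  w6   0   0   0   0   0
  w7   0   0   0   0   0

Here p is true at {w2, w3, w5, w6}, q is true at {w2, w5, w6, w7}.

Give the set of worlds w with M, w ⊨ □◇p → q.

w2: □◇p is F, q is T. ✓
w3: □◇p is T, q is F. ✗
w5: □◇p is F, q is T. ✓
w6: □◇p is T, q is T. ✓
w7: □◇p is T, q is T. ✓

{w2, w5, w6, w7}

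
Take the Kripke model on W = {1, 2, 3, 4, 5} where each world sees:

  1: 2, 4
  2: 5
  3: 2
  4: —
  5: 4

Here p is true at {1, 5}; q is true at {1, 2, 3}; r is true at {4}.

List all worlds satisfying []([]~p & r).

{4, 5}

1: successors {2, 4}; []~p & r there: 2:F, 4:T. ✗
2: successors {5}; []~p & r there: 5:F. ✗
3: successors {2}; []~p & r there: 2:F. ✗
4: no successors, so []([]~p & r) holds vacuously. ✓
5: successors {4}; []~p & r there: 4:T. ✓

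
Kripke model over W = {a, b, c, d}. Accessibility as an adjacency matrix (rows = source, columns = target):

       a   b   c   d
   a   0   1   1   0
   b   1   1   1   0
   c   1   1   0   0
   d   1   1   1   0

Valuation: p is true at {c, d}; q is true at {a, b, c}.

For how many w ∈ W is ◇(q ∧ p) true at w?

3

a: successors {b, c}; q ∧ p there: b:F, c:T. ✓
b: successors {a, b, c}; q ∧ p there: a:F, b:F, c:T. ✓
c: successors {a, b}; q ∧ p there: a:F, b:F. ✗
d: successors {a, b, c}; q ∧ p there: a:F, b:F, c:T. ✓
Satisfying worlds: {a, b, d}.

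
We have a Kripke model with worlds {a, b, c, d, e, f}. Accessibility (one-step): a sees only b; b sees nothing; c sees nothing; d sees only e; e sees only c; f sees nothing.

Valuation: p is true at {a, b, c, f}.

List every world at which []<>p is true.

a: successors {b}; <>p there: b:F. ✗
b: no successors, so []<>p holds vacuously. ✓
c: no successors, so []<>p holds vacuously. ✓
d: successors {e}; <>p there: e:T. ✓
e: successors {c}; <>p there: c:F. ✗
f: no successors, so []<>p holds vacuously. ✓

{b, c, d, f}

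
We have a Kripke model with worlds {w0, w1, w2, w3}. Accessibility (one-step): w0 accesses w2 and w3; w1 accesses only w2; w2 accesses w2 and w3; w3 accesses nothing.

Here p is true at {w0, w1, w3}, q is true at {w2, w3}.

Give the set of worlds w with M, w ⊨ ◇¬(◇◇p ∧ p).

{w0, w1, w2}

w0: successors {w2, w3}; ¬(◇◇p ∧ p) there: w2:T, w3:T. ✓
w1: successors {w2}; ¬(◇◇p ∧ p) there: w2:T. ✓
w2: successors {w2, w3}; ¬(◇◇p ∧ p) there: w2:T, w3:T. ✓
w3: no successors, so ◇¬(◇◇p ∧ p) fails. ✗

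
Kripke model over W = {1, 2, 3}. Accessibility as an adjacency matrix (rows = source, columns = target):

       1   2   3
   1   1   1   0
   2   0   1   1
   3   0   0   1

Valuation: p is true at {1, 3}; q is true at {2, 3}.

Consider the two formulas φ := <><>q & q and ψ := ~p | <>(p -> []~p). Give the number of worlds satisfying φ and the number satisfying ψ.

2 and 2

For <><>q & q:
1: <><>q is T, q is F. ✗
2: <><>q is T, q is T. ✓
3: <><>q is T, q is T. ✓
— 2 worlds.
For ~p | <>(p -> []~p):
1: ~p is F, <>(p -> []~p) is T. ✓
2: ~p is T, <>(p -> []~p) is T. ✓
3: ~p is F, <>(p -> []~p) is F. ✗
— 2 worlds.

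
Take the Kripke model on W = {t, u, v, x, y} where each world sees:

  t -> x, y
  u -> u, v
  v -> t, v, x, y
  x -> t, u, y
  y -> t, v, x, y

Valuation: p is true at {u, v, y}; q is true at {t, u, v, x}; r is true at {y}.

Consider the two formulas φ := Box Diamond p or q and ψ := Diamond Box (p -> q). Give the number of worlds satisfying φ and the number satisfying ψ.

For Box Diamond p or q:
t: Box Diamond p is T, q is T. ✓
u: Box Diamond p is T, q is T. ✓
v: Box Diamond p is T, q is T. ✓
x: Box Diamond p is T, q is T. ✓
y: Box Diamond p is T, q is F. ✓
— 5 worlds.
For Diamond Box (p -> q):
t: successors {x, y}; Box (p -> q) there: x:F, y:F. ✗
u: successors {u, v}; Box (p -> q) there: u:T, v:F. ✓
v: successors {t, v, x, y}; Box (p -> q) there: t:F, v:F, x:F, y:F. ✗
x: successors {t, u, y}; Box (p -> q) there: t:F, u:T, y:F. ✓
y: successors {t, v, x, y}; Box (p -> q) there: t:F, v:F, x:F, y:F. ✗
— 2 worlds.

5 and 2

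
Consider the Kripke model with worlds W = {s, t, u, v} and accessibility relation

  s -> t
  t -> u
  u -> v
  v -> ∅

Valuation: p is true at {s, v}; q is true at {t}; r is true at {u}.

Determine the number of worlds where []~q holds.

3

s: successors {t}; ~q there: t:F. ✗
t: successors {u}; ~q there: u:T. ✓
u: successors {v}; ~q there: v:T. ✓
v: no successors, so []~q holds vacuously. ✓
Satisfying worlds: {t, u, v}.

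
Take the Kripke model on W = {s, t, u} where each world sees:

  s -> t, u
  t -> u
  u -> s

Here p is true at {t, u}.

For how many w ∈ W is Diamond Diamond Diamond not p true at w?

s: successors {t, u}; Diamond Diamond not p there: t:T, u:F. ✓
t: successors {u}; Diamond Diamond not p there: u:F. ✗
u: successors {s}; Diamond Diamond not p there: s:T. ✓
Satisfying worlds: {s, u}.

2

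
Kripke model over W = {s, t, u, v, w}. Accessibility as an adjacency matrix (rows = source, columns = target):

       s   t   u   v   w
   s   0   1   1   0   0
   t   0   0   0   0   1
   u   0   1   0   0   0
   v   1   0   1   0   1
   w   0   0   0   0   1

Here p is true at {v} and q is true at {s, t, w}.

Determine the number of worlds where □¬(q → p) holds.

3

s: successors {t, u}; ¬(q → p) there: t:T, u:F. ✗
t: successors {w}; ¬(q → p) there: w:T. ✓
u: successors {t}; ¬(q → p) there: t:T. ✓
v: successors {s, u, w}; ¬(q → p) there: s:T, u:F, w:T. ✗
w: successors {w}; ¬(q → p) there: w:T. ✓
Satisfying worlds: {t, u, w}.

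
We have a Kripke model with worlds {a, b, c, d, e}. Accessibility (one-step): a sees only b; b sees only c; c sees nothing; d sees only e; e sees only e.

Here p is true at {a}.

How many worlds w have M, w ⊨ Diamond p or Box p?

1

a: Diamond p is F, Box p is F. ✗
b: Diamond p is F, Box p is F. ✗
c: Diamond p is F, Box p is T. ✓
d: Diamond p is F, Box p is F. ✗
e: Diamond p is F, Box p is F. ✗
Satisfying worlds: {c}.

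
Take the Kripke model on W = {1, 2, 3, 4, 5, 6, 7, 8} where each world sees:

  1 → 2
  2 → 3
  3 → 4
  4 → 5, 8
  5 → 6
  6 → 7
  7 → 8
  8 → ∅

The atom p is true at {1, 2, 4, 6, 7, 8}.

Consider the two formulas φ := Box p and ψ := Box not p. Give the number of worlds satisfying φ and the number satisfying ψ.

6 and 2

For Box p:
1: successors {2}; p there: 2:T. ✓
2: successors {3}; p there: 3:F. ✗
3: successors {4}; p there: 4:T. ✓
4: successors {5, 8}; p there: 5:F, 8:T. ✗
5: successors {6}; p there: 6:T. ✓
6: successors {7}; p there: 7:T. ✓
7: successors {8}; p there: 8:T. ✓
8: no successors, so Box p holds vacuously. ✓
— 6 worlds.
For Box not p:
1: successors {2}; not p there: 2:F. ✗
2: successors {3}; not p there: 3:T. ✓
3: successors {4}; not p there: 4:F. ✗
4: successors {5, 8}; not p there: 5:T, 8:F. ✗
5: successors {6}; not p there: 6:F. ✗
6: successors {7}; not p there: 7:F. ✗
7: successors {8}; not p there: 8:F. ✗
8: no successors, so Box not p holds vacuously. ✓
— 2 worlds.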